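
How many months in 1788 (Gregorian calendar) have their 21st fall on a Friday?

2

Check the 21st of each month of 1788: Jan 21: Mon, Feb 21: Thu, Mar 21: Fri, Apr 21: Mon, May 21: Wed, Jun 21: Sat, Jul 21: Mon, Aug 21: Thu, Sep 21: Sun, Oct 21: Tue, Nov 21: Fri, Dec 21: Sun.
Friday occurs in March, November — 2 months.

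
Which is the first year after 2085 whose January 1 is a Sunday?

Jan 1 advances by 2 weekdays after a leap year and by 1 after a common year.
2085: Jan 1 is Monday.
2086: Tuesday
2087: Wednesday
2088: Thursday (leap)
2089: Saturday
2090: Sunday
2090 begins on a Sunday

2090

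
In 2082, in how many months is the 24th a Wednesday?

Check the 24th of each month of 2082: Jan 24: Sat, Feb 24: Tue, Mar 24: Tue, Apr 24: Fri, May 24: Sun, Jun 24: Wed, Jul 24: Fri, Aug 24: Mon, Sep 24: Thu, Oct 24: Sat, Nov 24: Tue, Dec 24: Thu.
Wednesday occurs in June — 1 month.

1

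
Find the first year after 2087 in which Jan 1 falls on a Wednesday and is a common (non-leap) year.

2098

Jan 1 advances by 2 weekdays after a leap year and by 1 after a common year.
2087: Jan 1 is Wednesday.
2088: Thursday (leap)
2089: Saturday
2090: Sunday
2091: Monday
2092: Tuesday (leap)
2093: Thursday
2094: Friday
2095: Saturday
2096: Sunday (leap)
2097: Tuesday
2098: Wednesday
2098 begins on a Wednesday and is a common year.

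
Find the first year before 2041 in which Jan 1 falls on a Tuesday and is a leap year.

Jan 1 advances by 2 weekdays after a leap year and by 1 after a common year.
2041: Jan 1 is Tuesday.
2040: Sunday (leap)
2039: Saturday
2038: Friday
2037: Thursday
2036: Tuesday (leap)
2036 begins on a Tuesday and is a leap year.

2036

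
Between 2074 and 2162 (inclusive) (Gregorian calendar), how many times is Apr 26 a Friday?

12

Track Apr 26's weekday year by year (advancing +1, or +2 across a Feb 29):
  2074: Thu  2075: Fri (+1) ✓  2076: Sun (+2)  2077: Mon (+1)  2078: Tue (+1)
  2079: Wed (+1)  2080: Fri (+2) ✓  2081: Sat (+1)  2082: Sun (+1)  2083: Mon (+1)
  2084: Wed (+2)  2085: Thu (+1)  2086: Fri (+1) ✓  2087: Sat (+1)  … (61 more years) …
  2149: Sat (+1)  2150: Sun (+1)  2151: Mon (+1)  2152: Wed (+2)  2153: Thu (+1)
  2154: Fri (+1) ✓  2155: Sat (+1)  2156: Mon (+2)  2157: Tue (+1)  2158: Wed (+1)
  2159: Thu (+1)  2160: Sat (+2)  2161: Sun (+1)  2162: Mon (+1)
Friday years: 2075, 2080, 2086, 2097, 2109, 2115, 2120, 2126, 2137, 2143, 2148, 2154 — 12 in total.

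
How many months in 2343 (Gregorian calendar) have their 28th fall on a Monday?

1

Check the 28th of each month of 2343: Jan 28: Thu, Feb 28: Sun, Mar 28: Sun, Apr 28: Wed, May 28: Fri, Jun 28: Mon, Jul 28: Wed, Aug 28: Sat, Sep 28: Tue, Oct 28: Thu, Nov 28: Sun, Dec 28: Tue.
Monday occurs in June — 1 month.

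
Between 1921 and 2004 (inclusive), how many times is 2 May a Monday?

12

Track 2 May's weekday year by year (advancing +1, or +2 across a Feb 29):
  1921: Mon ✓  1922: Tue (+1)  1923: Wed (+1)  1924: Fri (+2)  1925: Sat (+1)
  1926: Sun (+1)  1927: Mon (+1) ✓  1928: Wed (+2)  1929: Thu (+1)  1930: Fri (+1)
  1931: Sat (+1)  1932: Mon (+2) ✓  1933: Tue (+1)  1934: Wed (+1)  … (56 more years) …
  1991: Thu (+1)  1992: Sat (+2)  1993: Sun (+1)  1994: Mon (+1) ✓  1995: Tue (+1)
  1996: Thu (+2)  1997: Fri (+1)  1998: Sat (+1)  1999: Sun (+1)  2000: Tue (+2)
  2001: Wed (+1)  2002: Thu (+1)  2003: Fri (+1)  2004: Sun (+2)
Monday years: 1921, 1927, 1932, 1938, 1949, 1955, 1960, 1966, 1977, 1983, 1988, 1994 — 12 in total.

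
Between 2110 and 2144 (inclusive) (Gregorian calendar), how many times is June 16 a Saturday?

Track June 16's weekday year by year (advancing +1, or +2 across a Feb 29):
  2110: Mon  2111: Tue (+1)  2112: Thu (+2)  2113: Fri (+1)  2114: Sat (+1) ✓
  2115: Sun (+1)  2116: Tue (+2)  2117: Wed (+1)  2118: Thu (+1)  2119: Fri (+1)
  2120: Sun (+2)  2121: Mon (+1)  2122: Tue (+1)  2123: Wed (+1)  … (7 more years) …
  2131: Sat (+1) ✓  2132: Mon (+2)  2133: Tue (+1)  2134: Wed (+1)  2135: Thu (+1)
  2136: Sat (+2) ✓  2137: Sun (+1)  2138: Mon (+1)  2139: Tue (+1)  2140: Thu (+2)
  2141: Fri (+1)  2142: Sat (+1) ✓  2143: Sun (+1)  2144: Tue (+2)
Saturday years: 2114, 2125, 2131, 2136, 2142 — 5 in total.

5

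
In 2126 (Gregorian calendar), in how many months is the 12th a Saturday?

Check the 12th of each month of 2126: Jan 12: Sat, Feb 12: Tue, Mar 12: Tue, Apr 12: Fri, May 12: Sun, Jun 12: Wed, Jul 12: Fri, Aug 12: Mon, Sep 12: Thu, Oct 12: Sat, Nov 12: Tue, Dec 12: Thu.
Saturday occurs in January, October — 2 months.

2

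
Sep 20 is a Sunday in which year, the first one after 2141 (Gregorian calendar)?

From one year to the next, a fixed date's weekday advances by 1, or by 2 when a Feb 29 lies between the two dates.
2141: September 20 is Wednesday.
2142: Thursday (+1)
2143: Friday (+1)
2144: Sunday (+2)
Sep 20 falls on a Sunday in 2144.

2144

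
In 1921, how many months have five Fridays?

4

A month of length L has five Fridays iff its first Friday is on day ≤ L−28 (so day 1–3 in a 31-day month, 1–2 in a 30-day month, day 1 in a leap February).
Checking each month of 1921: Jan starts Sat (31d); Feb starts Tue (28d); Mar starts Tue (31d); Apr starts Fri (30d) ✓; May starts Sun (31d); Jun starts Wed (30d); Jul starts Fri (31d) ✓; Aug starts Mon (31d); Sep starts Thu (30d) ✓; Oct starts Sat (31d); Nov starts Tue (30d); Dec starts Thu (31d) ✓.
Five-Friday months: April, July, September, December → 4.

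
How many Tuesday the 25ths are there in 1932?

Check the 25th of each month of 1932: Jan 25: Mon, Feb 25: Thu, Mar 25: Fri, Apr 25: Mon, May 25: Wed, Jun 25: Sat, Jul 25: Mon, Aug 25: Thu, Sep 25: Sun, Oct 25: Tue, Nov 25: Fri, Dec 25: Sun.
Tuesday occurs in October — 1 month.

1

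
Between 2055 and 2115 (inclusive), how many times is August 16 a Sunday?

Track August 16's weekday year by year (advancing +1, or +2 across a Feb 29):
  2055: Mon  2056: Wed (+2)  2057: Thu (+1)  2058: Fri (+1)  2059: Sat (+1)
  2060: Mon (+2)  2061: Tue (+1)  2062: Wed (+1)  2063: Thu (+1)  2064: Sat (+2)
  2065: Sun (+1) ✓  2066: Mon (+1)  2067: Tue (+1)  2068: Thu (+2)  … (33 more years) …
  2102: Wed (+1)  2103: Thu (+1)  2104: Sat (+2)  2105: Sun (+1) ✓  2106: Mon (+1)
  2107: Tue (+1)  2108: Thu (+2)  2109: Fri (+1)  2110: Sat (+1)  2111: Sun (+1) ✓
  2112: Tue (+2)  2113: Wed (+1)  2114: Thu (+1)  2115: Fri (+1)
Sunday years: 2065, 2071, 2076, 2082, 2093, 2099, 2105, 2111 — 8 in total.

8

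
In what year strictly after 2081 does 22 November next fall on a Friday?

2086

From one year to the next, a fixed date's weekday advances by 1, or by 2 when a Feb 29 lies between the two dates.
2081: November 22 is Saturday.
2082: Sunday (+1)
2083: Monday (+1)
2084: Wednesday (+2)
2085: Thursday (+1)
2086: Friday (+1)
22 November falls on a Friday in 2086.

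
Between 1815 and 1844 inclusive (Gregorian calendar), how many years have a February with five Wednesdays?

1

February has 28 days (29 in leap years); it has five Wednesdays when Wednesday falls among the first (month-length − 28) days — i.e. when February 1 is Wednesday in a leap year (never in a common year).
February 1 by year: 1815:Wed 1816:Thu 1817:Sat 1818:Sun 1819:Mon 1820:Tue 1821:Thu 1822:Fri 1823:Sat 1824:Sun 1825:Tue 1826:Wed 1827:Thu 1828:Fri 1829:Sun 1830:Mon 1831:Tue 1832:Wed✓ 1833:Fri 1834:Sat 1835:Sun 1836:Mon 1837:Wed 1838:Thu 1839:Fri 1840:Sat 1841:Mon 1842:Tue 1843:Wed 1844:Thu
Years with five Wednesdays: 1832 → 1.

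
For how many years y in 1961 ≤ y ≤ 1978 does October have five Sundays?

9

October has 31 days; it has five Sundays when Sunday falls among the first (month-length − 28) days — i.e. when October 1 is one of Sunday/Saturday/Friday.
October 1 by year: 1961:Sun✓ 1962:Mon 1963:Tue 1964:Thu 1965:Fri✓ 1966:Sat✓ 1967:Sun✓ 1968:Tue 1969:Wed 1970:Thu 1971:Fri✓ 1972:Sun✓ 1973:Mon 1974:Tue 1975:Wed 1976:Fri✓ 1977:Sat✓ 1978:Sun✓
Years with five Sundays: 1961, 1965, 1966, 1967, 1971, 1972, 1976, 1977, 1978 → 9.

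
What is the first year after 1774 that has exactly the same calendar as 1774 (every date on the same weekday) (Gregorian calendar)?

Two years share a calendar iff Jan 1 falls on the same weekday and both are leap or both are common. 1774: Jan 1 is Saturday, common year.
1775: Jan 1 Sunday, common
1776: Jan 1 Monday, leap
1777: Jan 1 Wednesday, common
1778: Jan 1 Thursday, common
1779: Jan 1 Friday, common
1780: Jan 1 Saturday, leap
1781: Jan 1 Monday, common
1782: Jan 1 Tuesday, common
1783: Jan 1 Wednesday, common
1784: Jan 1 Thursday, leap
1785: Jan 1 Saturday, common
1785 matches on both conditions.

1785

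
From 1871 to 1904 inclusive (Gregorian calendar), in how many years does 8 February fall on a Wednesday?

5

Track 8 February's weekday year by year (advancing +1, or +2 across a Feb 29):
  1871: Wed ✓  1872: Thu (+1)  1873: Sat (+2)  1874: Sun (+1)  1875: Mon (+1)
  1876: Tue (+1)  1877: Thu (+2)  1878: Fri (+1)  1879: Sat (+1)  1880: Sun (+1)
  1881: Tue (+2)  1882: Wed (+1) ✓  1883: Thu (+1)  1884: Fri (+1)  … (6 more years) …
  1891: Sun (+1)  1892: Mon (+1)  1893: Wed (+2) ✓  1894: Thu (+1)  1895: Fri (+1)
  1896: Sat (+1)  1897: Mon (+2)  1898: Tue (+1)  1899: Wed (+1) ✓  1900: Thu (+1)
  1901: Fri (+1)  1902: Sat (+1)  1903: Sun (+1)  1904: Mon (+1)
Wednesday years: 1871, 1882, 1888, 1893, 1899 — 5 in total.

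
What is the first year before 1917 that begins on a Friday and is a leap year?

Jan 1 advances by 2 weekdays after a leap year and by 1 after a common year.
1917: Jan 1 is Monday.
1916: Saturday (leap)
1915: Friday
1914: Thursday
1913: Wednesday
1912: Monday (leap)
1911: Sunday
1910: Saturday
1909: Friday
1908: Wednesday (leap)
1907: Tuesday
1906: Monday
1905: Sunday
1904: Friday (leap)
1904 begins on a Friday and is a leap year.

1904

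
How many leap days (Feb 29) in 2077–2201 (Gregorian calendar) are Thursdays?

Leap years in 2077–2201: 29 of them.
Feb 29 weekday advances by 5 (mod 7) from one leap year to the next four years later (or differs when a century non-leap intervenes).
Leap-day weekdays: 2080:Thu✓ 2084:Tue 2088:Sun 2092:Fri 2096:Wed 2104:Fri 2108:Wed 2112:Mon 2116:Sat 2120:Thu✓ 2124:Tue 2128:Sun 2132:Fri …(3 more)… 2148:Thu✓ 2152:Tue 2156:Sun 2160:Fri 2164:Wed 2168:Mon 2172:Sat 2176:Thu✓ 2180:Tue 2184:Sun 2188:Fri 2192:Wed 2196:Mon
Thursday: 2080, 2120, 2148, 2176 → 4.

4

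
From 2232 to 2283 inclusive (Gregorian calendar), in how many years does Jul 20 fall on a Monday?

7

Track Jul 20's weekday year by year (advancing +1, or +2 across a Feb 29):
  2232: Fri  2233: Sat (+1)  2234: Sun (+1)  2235: Mon (+1) ✓  2236: Wed (+2)
  2237: Thu (+1)  2238: Fri (+1)  2239: Sat (+1)  2240: Mon (+2) ✓  2241: Tue (+1)
  2242: Wed (+1)  2243: Thu (+1)  2244: Sat (+2)  2245: Sun (+1)  … (24 more years) …
  2270: Wed (+1)  2271: Thu (+1)  2272: Sat (+2)  2273: Sun (+1)  2274: Mon (+1) ✓
  2275: Tue (+1)  2276: Thu (+2)  2277: Fri (+1)  2278: Sat (+1)  2279: Sun (+1)
  2280: Tue (+2)  2281: Wed (+1)  2282: Thu (+1)  2283: Fri (+1)
Monday years: 2235, 2240, 2246, 2257, 2263, 2268, 2274 — 7 in total.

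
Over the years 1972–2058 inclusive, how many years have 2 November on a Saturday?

Track 2 November's weekday year by year (advancing +1, or +2 across a Feb 29):
  1972: Thu  1973: Fri (+1)  1974: Sat (+1) ✓  1975: Sun (+1)  1976: Tue (+2)
  1977: Wed (+1)  1978: Thu (+1)  1979: Fri (+1)  1980: Sun (+2)  1981: Mon (+1)
  1982: Tue (+1)  1983: Wed (+1)  1984: Fri (+2)  1985: Sat (+1) ✓  … (59 more years) …
  2045: Thu (+1)  2046: Fri (+1)  2047: Sat (+1) ✓  2048: Mon (+2)  2049: Tue (+1)
  2050: Wed (+1)  2051: Thu (+1)  2052: Sat (+2) ✓  2053: Sun (+1)  2054: Mon (+1)
  2055: Tue (+1)  2056: Thu (+2)  2057: Fri (+1)  2058: Sat (+1) ✓
Saturday years: 1974, 1985, 1991, 1996, 2002, 2013, 2019, 2024, 2030, 2041, 2047, 2052, 2058 — 13 in total.

13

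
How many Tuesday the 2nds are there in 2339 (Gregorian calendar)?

1

Check the 2nd of each month of 2339: Jan 2: Mon, Feb 2: Thu, Mar 2: Thu, Apr 2: Sun, May 2: Tue, Jun 2: Fri, Jul 2: Sun, Aug 2: Wed, Sep 2: Sat, Oct 2: Mon, Nov 2: Thu, Dec 2: Sat.
Tuesday occurs in May — 1 month.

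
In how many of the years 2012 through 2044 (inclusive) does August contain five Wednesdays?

August has 31 days; it has five Wednesdays when Wednesday falls among the first (month-length − 28) days — i.e. when August 1 is one of Wednesday/Tuesday/Monday.
August 1 by year: 2012:Wed✓ 2013:Thu 2014:Fri 2015:Sat 2016:Mon✓ 2017:Tue✓ 2018:Wed✓ 2019:Thu 2020:Sat 2021:Sun 2022:Mon✓ 2023:Tue✓ 2024:Thu 2025:Fri 2026:Sat …(3 more)… 2030:Thu 2031:Fri 2032:Sun 2033:Mon✓ 2034:Tue✓ 2035:Wed✓ 2036:Fri 2037:Sat 2038:Sun 2039:Mon✓ 2040:Wed✓ 2041:Thu 2042:Fri 2043:Sat 2044:Mon✓
Years with five Wednesdays: 2012, 2016, 2017, 2018, 2022, 2023, 2028, 2029, 2033, 2034, 2035, 2039, 2040, 2044 → 14.

14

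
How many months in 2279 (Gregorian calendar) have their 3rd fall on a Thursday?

Check the 3rd of each month of 2279: Jan 3: Fri, Feb 3: Mon, Mar 3: Mon, Apr 3: Thu, May 3: Sat, Jun 3: Tue, Jul 3: Thu, Aug 3: Sun, Sep 3: Wed, Oct 3: Fri, Nov 3: Mon, Dec 3: Wed.
Thursday occurs in April, July — 2 months.

2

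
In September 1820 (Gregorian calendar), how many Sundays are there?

4

September 1820 has 30 days and begins on Friday.
The first Sunday is September 3.
Sundays fall on 3, 10, 17, 24 — that's 4.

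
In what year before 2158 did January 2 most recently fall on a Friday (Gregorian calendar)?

From one year to the next, a fixed date's weekday advances by 1, or by 2 when a Feb 29 lies between the two dates.
2158: January 2 is Monday.
2157: Sunday (−1)
2156: Friday (−2)
January 2 falls on a Friday in 2156.

2156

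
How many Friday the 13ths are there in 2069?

2

Check the 13th of each month of 2069: Jan 13: Sun, Feb 13: Wed, Mar 13: Wed, Apr 13: Sat, May 13: Mon, Jun 13: Thu, Jul 13: Sat, Aug 13: Tue, Sep 13: Fri, Oct 13: Sun, Nov 13: Wed, Dec 13: Fri.
Friday occurs in September, December — 2 months.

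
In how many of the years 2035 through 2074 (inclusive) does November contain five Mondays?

11

November has 30 days; it has five Mondays when Monday falls among the first (month-length − 28) days — i.e. when November 1 is one of Monday/Sunday.
November 1 by year: 2035:Thu 2036:Sat 2037:Sun✓ 2038:Mon✓ 2039:Tue 2040:Thu 2041:Fri 2042:Sat 2043:Sun✓ 2044:Tue 2045:Wed 2046:Thu 2047:Fri 2048:Sun✓ 2049:Mon✓ …(10 more)… 2060:Mon✓ 2061:Tue 2062:Wed 2063:Thu 2064:Sat 2065:Sun✓ 2066:Mon✓ 2067:Tue 2068:Thu 2069:Fri 2070:Sat 2071:Sun✓ 2072:Tue 2073:Wed 2074:Thu
Years with five Mondays: 2037, 2038, 2043, 2048, 2049, 2054, 2055, 2060, 2065, 2066, 2071 → 11.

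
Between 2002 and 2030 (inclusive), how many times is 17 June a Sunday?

Track 17 June's weekday year by year (advancing +1, or +2 across a Feb 29):
  2002: Mon  2003: Tue (+1)  2004: Thu (+2)  2005: Fri (+1)  2006: Sat (+1)
  2007: Sun (+1) ✓  2008: Tue (+2)  2009: Wed (+1)  2010: Thu (+1)  2011: Fri (+1)
  2012: Sun (+2) ✓  2013: Mon (+1)  2014: Tue (+1)  2015: Wed (+1)  2016: Fri (+2)
  2017: Sat (+1)  2018: Sun (+1) ✓  2019: Mon (+1)  2020: Wed (+2)  2021: Thu (+1)
  2022: Fri (+1)  2023: Sat (+1)  2024: Mon (+2)  2025: Tue (+1)  2026: Wed (+1)
  2027: Thu (+1)  2028: Sat (+2)  2029: Sun (+1) ✓  2030: Mon (+1)
Sunday years: 2007, 2012, 2018, 2029 — 4 in total.

4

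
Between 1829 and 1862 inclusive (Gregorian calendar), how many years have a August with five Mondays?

15

August has 31 days; it has five Mondays when Monday falls among the first (month-length − 28) days — i.e. when August 1 is one of Monday/Sunday/Saturday.
August 1 by year: 1829:Sat✓ 1830:Sun✓ 1831:Mon✓ 1832:Wed 1833:Thu 1834:Fri 1835:Sat✓ 1836:Mon✓ 1837:Tue 1838:Wed 1839:Thu 1840:Sat✓ 1841:Sun✓ 1842:Mon✓ 1843:Tue …(4 more)… 1848:Tue 1849:Wed 1850:Thu 1851:Fri 1852:Sun✓ 1853:Mon✓ 1854:Tue 1855:Wed 1856:Fri 1857:Sat✓ 1858:Sun✓ 1859:Mon✓ 1860:Wed 1861:Thu 1862:Fri
Years with five Mondays: 1829, 1830, 1831, 1835, 1836, 1840, 1841, 1842, 1846, 1847, 1852, 1853, 1857, 1858, 1859 → 15.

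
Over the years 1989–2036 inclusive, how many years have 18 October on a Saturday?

7

Track 18 October's weekday year by year (advancing +1, or +2 across a Feb 29):
  1989: Wed  1990: Thu (+1)  1991: Fri (+1)  1992: Sun (+2)  1993: Mon (+1)
  1994: Tue (+1)  1995: Wed (+1)  1996: Fri (+2)  1997: Sat (+1) ✓  1998: Sun (+1)
  1999: Mon (+1)  2000: Wed (+2)  2001: Thu (+1)  2002: Fri (+1)  … (20 more years) …
  2023: Wed (+1)  2024: Fri (+2)  2025: Sat (+1) ✓  2026: Sun (+1)  2027: Mon (+1)
  2028: Wed (+2)  2029: Thu (+1)  2030: Fri (+1)  2031: Sat (+1) ✓  2032: Mon (+2)
  2033: Tue (+1)  2034: Wed (+1)  2035: Thu (+1)  2036: Sat (+2) ✓
Saturday years: 1997, 2003, 2008, 2014, 2025, 2031, 2036 — 7 in total.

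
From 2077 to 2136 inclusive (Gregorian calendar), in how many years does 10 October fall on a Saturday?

Track 10 October's weekday year by year (advancing +1, or +2 across a Feb 29):
  2077: Sun  2078: Mon (+1)  2079: Tue (+1)  2080: Thu (+2)  2081: Fri (+1)
  2082: Sat (+1) ✓  2083: Sun (+1)  2084: Tue (+2)  2085: Wed (+1)  2086: Thu (+1)
  2087: Fri (+1)  2088: Sun (+2)  2089: Mon (+1)  2090: Tue (+1)  … (32 more years) …
  2123: Sun (+1)  2124: Tue (+2)  2125: Wed (+1)  2126: Thu (+1)  2127: Fri (+1)
  2128: Sun (+2)  2129: Mon (+1)  2130: Tue (+1)  2131: Wed (+1)  2132: Fri (+2)
  2133: Sat (+1) ✓  2134: Sun (+1)  2135: Mon (+1)  2136: Wed (+2)
Saturday years: 2082, 2093, 2099, 2105, 2111, 2116, 2122, 2133 — 8 in total.

8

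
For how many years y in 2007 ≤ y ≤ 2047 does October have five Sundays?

16

October has 31 days; it has five Sundays when Sunday falls among the first (month-length − 28) days — i.e. when October 1 is one of Sunday/Saturday/Friday.
October 1 by year: 2007:Mon 2008:Wed 2009:Thu 2010:Fri✓ 2011:Sat✓ 2012:Mon 2013:Tue 2014:Wed 2015:Thu 2016:Sat✓ 2017:Sun✓ 2018:Mon 2019:Tue 2020:Thu 2021:Fri✓ …(11 more)… 2033:Sat✓ 2034:Sun✓ 2035:Mon 2036:Wed 2037:Thu 2038:Fri✓ 2039:Sat✓ 2040:Mon 2041:Tue 2042:Wed 2043:Thu 2044:Sat✓ 2045:Sun✓ 2046:Mon 2047:Tue
Years with five Sundays: 2010, 2011, 2016, 2017, 2021, 2022, 2023, 2027, 2028, 2032, 2033, 2034, 2038, 2039, 2044, 2045 → 16.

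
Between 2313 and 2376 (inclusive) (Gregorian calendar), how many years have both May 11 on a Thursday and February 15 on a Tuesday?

3

Check each year's weekday for May 11 and February 15:
  2313: Sun/Sat  2314: Mon/Sun  2315: Tue/Mon  2316: Thu/Tue ✓  2317: Fri/Thu  2318: Sat/Fri  2319: Sun/Sat  2320: Tue/Sun  2321: Wed/Tue  2322: Thu/Wed  2323: Fri/Thu  2324: Sun/Fri  2325: Mon/Sun  2326: Tue/Mon  …(36 more)…  2363: Sat/Fri  2364: Mon/Sat  2365: Tue/Mon  2366: Wed/Tue  2367: Thu/Wed  2368: Sat/Thu  2369: Sun/Sat  2370: Mon/Sun  2371: Tue/Mon  2372: Thu/Tue ✓  2373: Fri/Thu  2374: Sat/Fri  2375: Sun/Sat  2376: Tue/Sun
Both conditions hold in: 2316, 2344, 2372 — 3.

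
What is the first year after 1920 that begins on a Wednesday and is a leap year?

1936

Jan 1 advances by 2 weekdays after a leap year and by 1 after a common year.
1920: Jan 1 is Thursday (leap).
1921: Saturday
1922: Sunday
1923: Monday
1924: Tuesday (leap)
1925: Thursday
1926: Friday
1927: Saturday
1928: Sunday (leap)
1929: Tuesday
1930: Wednesday
1931: Thursday
1932: Friday (leap)
1933: Sunday
1934: Monday
1935: Tuesday
1936: Wednesday (leap)
1936 begins on a Wednesday and is a leap year.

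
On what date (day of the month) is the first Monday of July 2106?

5

July 1, 2106 is a Thursday, so the first Monday is the 5th.
The first Monday is 5 + 0 = 5.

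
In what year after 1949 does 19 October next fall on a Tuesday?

1954

From one year to the next, a fixed date's weekday advances by 1, or by 2 when a Feb 29 lies between the two dates.
1949: October 19 is Wednesday.
1950: Thursday (+1)
1951: Friday (+1)
1952: Sunday (+2)
1953: Monday (+1)
1954: Tuesday (+1)
19 October falls on a Tuesday in 1954.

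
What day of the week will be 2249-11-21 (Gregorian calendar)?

January 1, 2249 is a Monday.
November 21 is day 325 of the year, i.e. 324 days after Jan 1.
324 mod 7 = 2, so advance 2 weekdays from Monday: Wednesday.

Wednesday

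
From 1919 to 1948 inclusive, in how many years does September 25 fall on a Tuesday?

Track September 25's weekday year by year (advancing +1, or +2 across a Feb 29):
  1919: Thu  1920: Sat (+2)  1921: Sun (+1)  1922: Mon (+1)  1923: Tue (+1) ✓
  1924: Thu (+2)  1925: Fri (+1)  1926: Sat (+1)  1927: Sun (+1)  1928: Tue (+2) ✓
  1929: Wed (+1)  1930: Thu (+1)  1931: Fri (+1)  1932: Sun (+2)  1933: Mon (+1)
  1934: Tue (+1) ✓  1935: Wed (+1)  1936: Fri (+2)  1937: Sat (+1)  1938: Sun (+1)
  1939: Mon (+1)  1940: Wed (+2)  1941: Thu (+1)  1942: Fri (+1)  1943: Sat (+1)
  1944: Mon (+2)  1945: Tue (+1) ✓  1946: Wed (+1)  1947: Thu (+1)  1948: Sat (+2)
Tuesday years: 1923, 1928, 1934, 1945 — 4 in total.

4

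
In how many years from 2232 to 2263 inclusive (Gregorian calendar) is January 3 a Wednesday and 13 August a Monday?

3

Check each year's weekday for January 3 and 13 August:
  2232: Tue/Mon  2233: Thu/Tue  2234: Fri/Wed  2235: Sat/Thu  2236: Sun/Sat  2237: Tue/Sun  2238: Wed/Mon ✓  2239: Thu/Tue  2240: Fri/Thu  2241: Sun/Fri  2242: Mon/Sat  2243: Tue/Sun  2244: Wed/Tue  2245: Fri/Wed  …(4 more)…  2250: Thu/Tue  2251: Fri/Wed  2252: Sat/Fri  2253: Mon/Sat  2254: Tue/Sun  2255: Wed/Mon ✓  2256: Thu/Wed  2257: Sat/Thu  2258: Sun/Fri  2259: Mon/Sat  2260: Tue/Mon  2261: Thu/Tue  2262: Fri/Wed  2263: Sat/Thu
Both conditions hold in: 2238, 2249, 2255 — 3.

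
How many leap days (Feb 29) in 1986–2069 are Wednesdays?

3

Leap years in 1986–2069: 21 of them.
Feb 29 weekday advances by 5 (mod 7) from one leap year to the next four years later (or differs when a century non-leap intervenes).
Leap-day weekdays: 1988:Mon 1992:Sat 1996:Thu 2000:Tue 2004:Sun 2008:Fri 2012:Wed✓ 2016:Mon 2020:Sat 2024:Thu 2028:Tue 2032:Sun 2036:Fri 2040:Wed✓ 2044:Mon 2048:Sat 2052:Thu 2056:Tue 2060:Sun 2064:Fri 2068:Wed✓
Wednesday: 2012, 2040, 2068 → 3.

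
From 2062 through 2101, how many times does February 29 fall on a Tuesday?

Leap years in 2062–2101: 9 of them.
Feb 29 weekday advances by 5 (mod 7) from one leap year to the next four years later (or differs when a century non-leap intervenes).
Leap-day weekdays: 2064:Fri 2068:Wed 2072:Mon 2076:Sat 2080:Thu 2084:Tue✓ 2088:Sun 2092:Fri 2096:Wed
Tuesday: 2084 → 1.

1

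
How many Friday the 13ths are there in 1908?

2

Check the 13th of each month of 1908: Jan 13: Mon, Feb 13: Thu, Mar 13: Fri, Apr 13: Mon, May 13: Wed, Jun 13: Sat, Jul 13: Mon, Aug 13: Thu, Sep 13: Sun, Oct 13: Tue, Nov 13: Fri, Dec 13: Sun.
Friday occurs in March, November — 2 months.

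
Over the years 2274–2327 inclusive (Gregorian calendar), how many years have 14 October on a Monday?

7

Track 14 October's weekday year by year (advancing +1, or +2 across a Feb 29):
  2274: Wed  2275: Thu (+1)  2276: Sat (+2)  2277: Sun (+1)  2278: Mon (+1) ✓
  2279: Tue (+1)  2280: Thu (+2)  2281: Fri (+1)  2282: Sat (+1)  2283: Sun (+1)
  2284: Tue (+2)  2285: Wed (+1)  2286: Thu (+1)  2287: Fri (+1)  … (26 more years) …
  2314: Wed (+1)  2315: Thu (+1)  2316: Sat (+2)  2317: Sun (+1)  2318: Mon (+1) ✓
  2319: Tue (+1)  2320: Thu (+2)  2321: Fri (+1)  2322: Sat (+1)  2323: Sun (+1)
  2324: Tue (+2)  2325: Wed (+1)  2326: Thu (+1)  2327: Fri (+1)
Monday years: 2278, 2289, 2295, 2301, 2307, 2312, 2318 — 7 in total.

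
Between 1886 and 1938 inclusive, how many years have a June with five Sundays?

June has 30 days; it has five Sundays when Sunday falls among the first (month-length − 28) days — i.e. when June 1 is one of Sunday/Saturday.
June 1 by year: 1886:Tue 1887:Wed 1888:Fri 1889:Sat✓ 1890:Sun✓ 1891:Mon 1892:Wed 1893:Thu 1894:Fri 1895:Sat✓ 1896:Mon 1897:Tue 1898:Wed 1899:Thu 1900:Fri …(23 more)… 1924:Sun✓ 1925:Mon 1926:Tue 1927:Wed 1928:Fri 1929:Sat✓ 1930:Sun✓ 1931:Mon 1932:Wed 1933:Thu 1934:Fri 1935:Sat✓ 1936:Mon 1937:Tue 1938:Wed
Years with five Sundays: 1889, 1890, 1895, 1901, 1902, 1907, 1912, 1913, 1918, 1919, 1924, 1929, 1930, 1935 → 14.

14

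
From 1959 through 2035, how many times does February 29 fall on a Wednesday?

2

Leap years in 1959–2035: 19 of them.
Feb 29 weekday advances by 5 (mod 7) from one leap year to the next four years later (or differs when a century non-leap intervenes).
Leap-day weekdays: 1960:Mon 1964:Sat 1968:Thu 1972:Tue 1976:Sun 1980:Fri 1984:Wed✓ 1988:Mon 1992:Sat 1996:Thu 2000:Tue 2004:Sun 2008:Fri 2012:Wed✓ 2016:Mon 2020:Sat 2024:Thu 2028:Tue 2032:Sun
Wednesday: 1984, 2012 → 2.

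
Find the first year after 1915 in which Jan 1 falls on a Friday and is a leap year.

Jan 1 advances by 2 weekdays after a leap year and by 1 after a common year.
1915: Jan 1 is Friday.
1916: Saturday (leap)
1917: Monday
1918: Tuesday
1919: Wednesday
1920: Thursday (leap)
1921: Saturday
1922: Sunday
1923: Monday
1924: Tuesday (leap)
1925: Thursday
1926: Friday
1927: Saturday
1928: Sunday (leap)
1929: Tuesday
1930: Wednesday
1931: Thursday
1932: Friday (leap)
1932 begins on a Friday and is a leap year.

1932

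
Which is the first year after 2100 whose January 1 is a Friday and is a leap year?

Jan 1 advances by 2 weekdays after a leap year and by 1 after a common year.
2100: Jan 1 is Friday.
2101: Saturday
2102: Sunday
2103: Monday
2104: Tuesday (leap)
2105: Thursday
2106: Friday
2107: Saturday
2108: Sunday (leap)
2109: Tuesday
2110: Wednesday
2111: Thursday
2112: Friday (leap)
2112 begins on a Friday and is a leap year.

2112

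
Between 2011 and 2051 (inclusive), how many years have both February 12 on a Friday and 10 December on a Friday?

Check each year's weekday for February 12 and 10 December:
  2011: Sat/Sat  2012: Sun/Mon  2013: Tue/Tue  2014: Wed/Wed  2015: Thu/Thu  2016: Fri/Sat  2017: Sun/Sun  2018: Mon/Mon  2019: Tue/Tue  2020: Wed/Thu  2021: Fri/Fri ✓  2022: Sat/Sat  2023: Sun/Sun  2024: Mon/Tue  …(13 more)…  2038: Fri/Fri ✓  2039: Sat/Sat  2040: Sun/Mon  2041: Tue/Tue  2042: Wed/Wed  2043: Thu/Thu  2044: Fri/Sat  2045: Sun/Sun  2046: Mon/Mon  2047: Tue/Tue  2048: Wed/Thu  2049: Fri/Fri ✓  2050: Sat/Sat  2051: Sun/Sun
Both conditions hold in: 2021, 2027, 2038, 2049 — 4.

4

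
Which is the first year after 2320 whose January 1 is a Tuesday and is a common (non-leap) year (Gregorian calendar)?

2329

Jan 1 advances by 2 weekdays after a leap year and by 1 after a common year.
2320: Jan 1 is Thursday (leap).
2321: Saturday
2322: Sunday
2323: Monday
2324: Tuesday (leap)
2325: Thursday
2326: Friday
2327: Saturday
2328: Sunday (leap)
2329: Tuesday
2329 begins on a Tuesday and is a common year.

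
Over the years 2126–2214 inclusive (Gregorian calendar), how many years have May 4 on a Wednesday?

14

Track May 4's weekday year by year (advancing +1, or +2 across a Feb 29):
  2126: Sat  2127: Sun (+1)  2128: Tue (+2)  2129: Wed (+1) ✓  2130: Thu (+1)
  2131: Fri (+1)  2132: Sun (+2)  2133: Mon (+1)  2134: Tue (+1)  2135: Wed (+1) ✓
  2136: Fri (+2)  2137: Sat (+1)  2138: Sun (+1)  2139: Mon (+1)  … (61 more years) …
  2201: Mon (+1)  2202: Tue (+1)  2203: Wed (+1) ✓  2204: Fri (+2)  2205: Sat (+1)
  2206: Sun (+1)  2207: Mon (+1)  2208: Wed (+2) ✓  2209: Thu (+1)  2210: Fri (+1)
  2211: Sat (+1)  2212: Mon (+2)  2213: Tue (+1)  2214: Wed (+1) ✓
Wednesday years: 2129, 2135, 2140, 2146, 2157, 2163, 2168, 2174, 2185, 2191, 2196, 2203, 2208, 2214 — 14 in total.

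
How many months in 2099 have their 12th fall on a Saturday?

2

Check the 12th of each month of 2099: Jan 12: Mon, Feb 12: Thu, Mar 12: Thu, Apr 12: Sun, May 12: Tue, Jun 12: Fri, Jul 12: Sun, Aug 12: Wed, Sep 12: Sat, Oct 12: Mon, Nov 12: Thu, Dec 12: Sat.
Saturday occurs in September, December — 2 months.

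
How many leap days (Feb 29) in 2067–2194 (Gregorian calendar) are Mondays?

4

Leap years in 2067–2194: 31 of them.
Feb 29 weekday advances by 5 (mod 7) from one leap year to the next four years later (or differs when a century non-leap intervenes).
Leap-day weekdays: 2068:Wed 2072:Mon✓ 2076:Sat 2080:Thu 2084:Tue 2088:Sun 2092:Fri 2096:Wed 2104:Fri 2108:Wed 2112:Mon✓ 2116:Sat 2120:Thu …(5 more)… 2144:Sat 2148:Thu 2152:Tue 2156:Sun 2160:Fri 2164:Wed 2168:Mon✓ 2172:Sat 2176:Thu 2180:Tue 2184:Sun 2188:Fri 2192:Wed
Monday: 2072, 2112, 2140, 2168 → 4.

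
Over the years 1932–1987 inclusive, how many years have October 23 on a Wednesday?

8

Track October 23's weekday year by year (advancing +1, or +2 across a Feb 29):
  1932: Sun  1933: Mon (+1)  1934: Tue (+1)  1935: Wed (+1) ✓  1936: Fri (+2)
  1937: Sat (+1)  1938: Sun (+1)  1939: Mon (+1)  1940: Wed (+2) ✓  1941: Thu (+1)
  1942: Fri (+1)  1943: Sat (+1)  1944: Mon (+2)  1945: Tue (+1)  … (28 more years) …
  1974: Wed (+1) ✓  1975: Thu (+1)  1976: Sat (+2)  1977: Sun (+1)  1978: Mon (+1)
  1979: Tue (+1)  1980: Thu (+2)  1981: Fri (+1)  1982: Sat (+1)  1983: Sun (+1)
  1984: Tue (+2)  1985: Wed (+1) ✓  1986: Thu (+1)  1987: Fri (+1)
Wednesday years: 1935, 1940, 1946, 1957, 1963, 1968, 1974, 1985 — 8 in total.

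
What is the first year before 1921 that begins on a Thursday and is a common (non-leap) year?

Jan 1 advances by 2 weekdays after a leap year and by 1 after a common year.
1921: Jan 1 is Saturday.
1920: Thursday (leap)
1919: Wednesday
1918: Tuesday
1917: Monday
1916: Saturday (leap)
1915: Friday
1914: Thursday
1914 begins on a Thursday and is a common year.

1914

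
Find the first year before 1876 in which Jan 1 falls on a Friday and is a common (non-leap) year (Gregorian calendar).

1875

Jan 1 advances by 2 weekdays after a leap year and by 1 after a common year.
1876: Jan 1 is Saturday (leap).
1875: Friday
1875 begins on a Friday and is a common year.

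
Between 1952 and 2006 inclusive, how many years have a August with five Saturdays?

August has 31 days; it has five Saturdays when Saturday falls among the first (month-length − 28) days — i.e. when August 1 is one of Saturday/Friday/Thursday.
August 1 by year: 1952:Fri✓ 1953:Sat✓ 1954:Sun 1955:Mon 1956:Wed 1957:Thu✓ 1958:Fri✓ 1959:Sat✓ 1960:Mon 1961:Tue 1962:Wed 1963:Thu✓ 1964:Sat✓ 1965:Sun 1966:Mon …(25 more)… 1992:Sat✓ 1993:Sun 1994:Mon 1995:Tue 1996:Thu✓ 1997:Fri✓ 1998:Sat✓ 1999:Sun 2000:Tue 2001:Wed 2002:Thu✓ 2003:Fri✓ 2004:Sun 2005:Mon 2006:Tue
Years with five Saturdays: 1952, 1953, 1957, 1958, 1959, 1963, 1964, 1968, 1969, 1970, 1974, 1975, 1980, 1981, 1985, 1986, 1987, 1991, 1992, 1996, 1997, 1998, 2002, 2003 → 24.

24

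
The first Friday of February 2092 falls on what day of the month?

February 1, 2092 is a Friday, so the first Friday is the 1st.
The first Friday is 1 + 0 = 1.

1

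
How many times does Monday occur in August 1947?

August 1947 has 31 days and begins on Friday.
The first Monday is August 4.
Mondays fall on 4, 11, 18, 25 — that's 4.

4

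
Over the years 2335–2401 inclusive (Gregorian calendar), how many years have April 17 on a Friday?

10

Track April 17's weekday year by year (advancing +1, or +2 across a Feb 29):
  2335: Wed  2336: Fri (+2) ✓  2337: Sat (+1)  2338: Sun (+1)  2339: Mon (+1)
  2340: Wed (+2)  2341: Thu (+1)  2342: Fri (+1) ✓  2343: Sat (+1)  2344: Mon (+2)
  2345: Tue (+1)  2346: Wed (+1)  2347: Thu (+1)  2348: Sat (+2)  … (39 more years) …
  2388: Sun (+2)  2389: Mon (+1)  2390: Tue (+1)  2391: Wed (+1)  2392: Fri (+2) ✓
  2393: Sat (+1)  2394: Sun (+1)  2395: Mon (+1)  2396: Wed (+2)  2397: Thu (+1)
  2398: Fri (+1) ✓  2399: Sat (+1)  2400: Mon (+2)  2401: Tue (+1)
Friday years: 2336, 2342, 2353, 2359, 2364, 2370, 2381, 2387, 2392, 2398 — 10 in total.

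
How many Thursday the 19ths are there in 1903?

Check the 19th of each month of 1903: Jan 19: Mon, Feb 19: Thu, Mar 19: Thu, Apr 19: Sun, May 19: Tue, Jun 19: Fri, Jul 19: Sun, Aug 19: Wed, Sep 19: Sat, Oct 19: Mon, Nov 19: Thu, Dec 19: Sat.
Thursday occurs in February, March, November — 3 months.

3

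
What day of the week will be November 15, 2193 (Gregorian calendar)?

Friday

January 1, 2193 is a Tuesday.
November 15 is day 319 of the year, i.e. 318 days after Jan 1.
318 mod 7 = 3, so advance 3 weekdays from Tuesday: Friday.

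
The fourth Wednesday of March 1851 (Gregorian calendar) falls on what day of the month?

March 1, 1851 is a Saturday, so the first Wednesday is the 5th.
The fourth Wednesday is 5 + 21 = 26.

26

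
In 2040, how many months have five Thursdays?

4

A month of length L has five Thursdays iff its first Thursday is on day ≤ L−28 (so day 1–3 in a 31-day month, 1–2 in a 30-day month, day 1 in a leap February).
Checking each month of 2040: Jan starts Sun (31d); Feb starts Wed (29d); Mar starts Thu (31d) ✓; Apr starts Sun (30d); May starts Tue (31d) ✓; Jun starts Fri (30d); Jul starts Sun (31d); Aug starts Wed (31d) ✓; Sep starts Sat (30d); Oct starts Mon (31d); Nov starts Thu (30d) ✓; Dec starts Sat (31d).
Five-Thursday months: March, May, August, November → 4.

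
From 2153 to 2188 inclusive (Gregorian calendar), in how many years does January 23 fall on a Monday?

5

Track January 23's weekday year by year (advancing +1, or +2 across a Feb 29):
  2153: Tue  2154: Wed (+1)  2155: Thu (+1)  2156: Fri (+1)  2157: Sun (+2)
  2158: Mon (+1) ✓  2159: Tue (+1)  2160: Wed (+1)  2161: Fri (+2)  2162: Sat (+1)
  2163: Sun (+1)  2164: Mon (+1) ✓  2165: Wed (+2)  2166: Thu (+1)  … (8 more years) …
  2175: Mon (+1) ✓  2176: Tue (+1)  2177: Thu (+2)  2178: Fri (+1)  2179: Sat (+1)
  2180: Sun (+1)  2181: Tue (+2)  2182: Wed (+1)  2183: Thu (+1)  2184: Fri (+1)
  2185: Sun (+2)  2186: Mon (+1) ✓  2187: Tue (+1)  2188: Wed (+1)
Monday years: 2158, 2164, 2169, 2175, 2186 — 5 in total.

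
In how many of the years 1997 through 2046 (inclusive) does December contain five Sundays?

December has 31 days; it has five Sundays when Sunday falls among the first (month-length − 28) days — i.e. when December 1 is one of Sunday/Saturday/Friday.
December 1 by year: 1997:Mon 1998:Tue 1999:Wed 2000:Fri✓ 2001:Sat✓ 2002:Sun✓ 2003:Mon 2004:Wed 2005:Thu 2006:Fri✓ 2007:Sat✓ 2008:Mon 2009:Tue 2010:Wed 2011:Thu …(20 more)… 2032:Wed 2033:Thu 2034:Fri✓ 2035:Sat✓ 2036:Mon 2037:Tue 2038:Wed 2039:Thu 2040:Sat✓ 2041:Sun✓ 2042:Mon 2043:Tue 2044:Thu 2045:Fri✓ 2046:Sat✓
Years with five Sundays: 2000, 2001, 2002, 2006, 2007, 2012, 2013, 2017, 2018, 2019, 2023, 2024, 2028, 2029, 2030, 2034, 2035, 2040, 2041, 2045, 2046 → 21.

21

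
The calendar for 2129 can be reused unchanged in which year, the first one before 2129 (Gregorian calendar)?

2118

Two years share a calendar iff Jan 1 falls on the same weekday and both are leap or both are common. 2129: Jan 1 is Saturday, common year.
2128: Jan 1 Thursday, leap
2127: Jan 1 Wednesday, common
2126: Jan 1 Tuesday, common
2125: Jan 1 Monday, common
2124: Jan 1 Saturday, leap
2123: Jan 1 Friday, common
2122: Jan 1 Thursday, common
2121: Jan 1 Wednesday, common
2120: Jan 1 Monday, leap
2119: Jan 1 Sunday, common
2118: Jan 1 Saturday, common
2118 matches on both conditions.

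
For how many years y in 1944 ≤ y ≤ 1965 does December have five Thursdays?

December has 31 days; it has five Thursdays when Thursday falls among the first (month-length − 28) days — i.e. when December 1 is one of Thursday/Wednesday/Tuesday.
December 1 by year: 1944:Fri 1945:Sat 1946:Sun 1947:Mon 1948:Wed✓ 1949:Thu✓ 1950:Fri 1951:Sat 1952:Mon 1953:Tue✓ 1954:Wed✓ 1955:Thu✓ 1956:Sat 1957:Sun 1958:Mon 1959:Tue✓ 1960:Thu✓ 1961:Fri 1962:Sat 1963:Sun 1964:Tue✓ 1965:Wed✓
Years with five Thursdays: 1948, 1949, 1953, 1954, 1955, 1959, 1960, 1964, 1965 → 9.

9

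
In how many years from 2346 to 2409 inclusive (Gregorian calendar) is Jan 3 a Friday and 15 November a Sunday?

2

Check each year's weekday for Jan 3 and 15 November:
  2346: Thu/Fri  2347: Fri/Sat  2348: Sat/Mon  2349: Mon/Tue  2350: Tue/Wed  2351: Wed/Thu  2352: Thu/Sat  2353: Sat/Sun  2354: Sun/Mon  2355: Mon/Tue  2356: Tue/Thu  2357: Thu/Fri  2358: Fri/Sat  2359: Sat/Sun  …(36 more)…  2396: Wed/Fri  2397: Fri/Sat  2398: Sat/Sun  2399: Sun/Mon  2400: Mon/Wed  2401: Wed/Thu  2402: Thu/Fri  2403: Fri/Sat  2404: Sat/Mon  2405: Mon/Tue  2406: Tue/Wed  2407: Wed/Thu  2408: Thu/Sat  2409: Sat/Sun
Both conditions hold in: 2364, 2392 — 2.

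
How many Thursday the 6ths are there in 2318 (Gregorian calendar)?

Check the 6th of each month of 2318: Jan 6: Sun, Feb 6: Wed, Mar 6: Wed, Apr 6: Sat, May 6: Mon, Jun 6: Thu, Jul 6: Sat, Aug 6: Tue, Sep 6: Fri, Oct 6: Sun, Nov 6: Wed, Dec 6: Fri.
Thursday occurs in June — 1 month.

1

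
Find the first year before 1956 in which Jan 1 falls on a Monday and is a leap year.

Jan 1 advances by 2 weekdays after a leap year and by 1 after a common year.
1956: Jan 1 is Sunday (leap).
1955: Saturday
1954: Friday
1953: Thursday
1952: Tuesday (leap)
1951: Monday
1950: Sunday
1949: Saturday
1948: Thursday (leap)
1947: Wednesday
1946: Tuesday
1945: Monday
1944: Saturday (leap)
1943: Friday
1942: Thursday
1941: Wednesday
1940: Monday (leap)
1940 begins on a Monday and is a leap year.

1940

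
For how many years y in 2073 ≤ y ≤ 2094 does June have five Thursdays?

June has 30 days; it has five Thursdays when Thursday falls among the first (month-length − 28) days — i.e. when June 1 is one of Thursday/Wednesday.
June 1 by year: 2073:Thu✓ 2074:Fri 2075:Sat 2076:Mon 2077:Tue 2078:Wed✓ 2079:Thu✓ 2080:Sat 2081:Sun 2082:Mon 2083:Tue 2084:Thu✓ 2085:Fri 2086:Sat 2087:Sun 2088:Tue 2089:Wed✓ 2090:Thu✓ 2091:Fri 2092:Sun 2093:Mon 2094:Tue
Years with five Thursdays: 2073, 2078, 2079, 2084, 2089, 2090 → 6.

6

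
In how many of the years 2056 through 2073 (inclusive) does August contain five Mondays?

7

August has 31 days; it has five Mondays when Monday falls among the first (month-length − 28) days — i.e. when August 1 is one of Monday/Sunday/Saturday.
August 1 by year: 2056:Tue 2057:Wed 2058:Thu 2059:Fri 2060:Sun✓ 2061:Mon✓ 2062:Tue 2063:Wed 2064:Fri 2065:Sat✓ 2066:Sun✓ 2067:Mon✓ 2068:Wed 2069:Thu 2070:Fri 2071:Sat✓ 2072:Mon✓ 2073:Tue
Years with five Mondays: 2060, 2061, 2065, 2066, 2067, 2071, 2072 → 7.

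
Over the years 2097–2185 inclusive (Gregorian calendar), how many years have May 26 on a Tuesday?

Track May 26's weekday year by year (advancing +1, or +2 across a Feb 29):
  2097: Sun  2098: Mon (+1)  2099: Tue (+1) ✓  2100: Wed (+1)  2101: Thu (+1)
  2102: Fri (+1)  2103: Sat (+1)  2104: Mon (+2)  2105: Tue (+1) ✓  2106: Wed (+1)
  2107: Thu (+1)  2108: Sat (+2)  2109: Sun (+1)  2110: Mon (+1)  … (61 more years) …
  2172: Tue (+2) ✓  2173: Wed (+1)  2174: Thu (+1)  2175: Fri (+1)  2176: Sun (+2)
  2177: Mon (+1)  2178: Tue (+1) ✓  2179: Wed (+1)  2180: Fri (+2)  2181: Sat (+1)
  2182: Sun (+1)  2183: Mon (+1)  2184: Wed (+2)  2185: Thu (+1)
Tuesday years: 2099, 2105, 2111, 2116, 2122, 2133, 2139, 2144, 2150, 2161, 2167, 2172, 2178 — 13 in total.

13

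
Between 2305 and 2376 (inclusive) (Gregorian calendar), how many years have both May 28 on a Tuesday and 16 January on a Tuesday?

Check each year's weekday for May 28 and 16 January:
  2305: Sun/Mon  2306: Mon/Tue  2307: Tue/Wed  2308: Thu/Thu  2309: Fri/Sat  2310: Sat/Sun  2311: Sun/Mon  2312: Tue/Tue ✓  2313: Wed/Thu  2314: Thu/Fri  2315: Fri/Sat  2316: Sun/Sun  2317: Mon/Tue  2318: Tue/Wed  …(44 more)…  2363: Tue/Wed  2364: Thu/Thu  2365: Fri/Sat  2366: Sat/Sun  2367: Sun/Mon  2368: Tue/Tue ✓  2369: Wed/Thu  2370: Thu/Fri  2371: Fri/Sat  2372: Sun/Sun  2373: Mon/Tue  2374: Tue/Wed  2375: Wed/Thu  2376: Fri/Fri
Both conditions hold in: 2312, 2340, 2368 — 3.

3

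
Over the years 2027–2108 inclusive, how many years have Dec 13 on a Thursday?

Track Dec 13's weekday year by year (advancing +1, or +2 across a Feb 29):
  2027: Mon  2028: Wed (+2)  2029: Thu (+1) ✓  2030: Fri (+1)  2031: Sat (+1)
  2032: Mon (+2)  2033: Tue (+1)  2034: Wed (+1)  2035: Thu (+1) ✓  2036: Sat (+2)
  2037: Sun (+1)  2038: Mon (+1)  2039: Tue (+1)  2040: Thu (+2) ✓  … (54 more years) …
  2095: Tue (+1)  2096: Thu (+2) ✓  2097: Fri (+1)  2098: Sat (+1)  2099: Sun (+1)
  2100: Mon (+1)  2101: Tue (+1)  2102: Wed (+1)  2103: Thu (+1) ✓  2104: Sat (+2)
  2105: Sun (+1)  2106: Mon (+1)  2107: Tue (+1)  2108: Thu (+2) ✓
Thursday years: 2029, 2035, 2040, 2046, 2057, 2063, 2068, 2074, 2085, 2091, 2096, 2103, 2108 — 13 in total.

13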